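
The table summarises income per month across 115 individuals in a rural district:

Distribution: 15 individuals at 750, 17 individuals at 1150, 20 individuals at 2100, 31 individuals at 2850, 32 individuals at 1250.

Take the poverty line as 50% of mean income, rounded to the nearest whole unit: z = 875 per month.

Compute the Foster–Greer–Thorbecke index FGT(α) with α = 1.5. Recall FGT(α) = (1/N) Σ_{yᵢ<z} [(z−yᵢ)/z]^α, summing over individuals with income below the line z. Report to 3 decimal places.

0.007

Below the line: 15×750 (q = 15 of N = 115).
Gap ratios (z−y)/z: (875−750)/875 = 0.1429 (×15).
Raised to α = 1.5: 0.05399 (×15).
Sum = 0.809924; FGT(1.5) = 0.809924 / 115 = 0.007.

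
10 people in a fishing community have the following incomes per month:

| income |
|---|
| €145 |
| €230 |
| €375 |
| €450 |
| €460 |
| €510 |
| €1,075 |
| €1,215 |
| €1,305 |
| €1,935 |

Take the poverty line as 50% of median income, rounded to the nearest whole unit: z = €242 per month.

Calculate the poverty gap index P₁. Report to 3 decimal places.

0.045

Below z: €145, €230 (q = 2 of N = 10).
Gap ratios (z−y)/z: (242−145)/242 = 0.4008; (242−230)/242 = 0.0496.
Sum of shortfalls = 0.450413; P₁ averages over all N: 0.450413 / 10 = 0.045.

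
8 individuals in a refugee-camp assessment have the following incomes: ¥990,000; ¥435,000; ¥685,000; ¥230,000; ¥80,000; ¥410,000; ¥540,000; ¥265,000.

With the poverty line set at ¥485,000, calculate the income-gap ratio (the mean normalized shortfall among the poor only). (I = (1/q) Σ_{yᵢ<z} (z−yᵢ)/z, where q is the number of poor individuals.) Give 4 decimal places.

Incomes under z: ¥80,000, ¥230,000, ¥265,000, ¥410,000, ¥435,000 (q = 5 of N = 8).
Relative gaps: 0.8351, 0.5258, 0.4536, 0.1546, 0.1031; sum = 2.072165.
I averages over the q = 5 poor units only: 2.072165 / 5 = 0.4144.

0.4144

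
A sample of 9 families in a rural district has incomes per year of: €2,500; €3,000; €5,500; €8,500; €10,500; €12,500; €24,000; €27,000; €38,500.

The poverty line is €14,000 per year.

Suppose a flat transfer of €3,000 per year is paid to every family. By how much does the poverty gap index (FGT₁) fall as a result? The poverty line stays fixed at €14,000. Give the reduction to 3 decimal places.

Before: below the line — €2,500, €3,000, €5,500, €8,500, €10,500, €12,500; poverty gap index (FGT₁) = 0.32937.
After the €3,000 transfer: below the line — €5,500, €6,000, €8,500, €11,500, €13,500; poverty gap index (FGT₁) = 0.19841.
Reduction = 0.32937 − 0.19841 = 0.131.

0.131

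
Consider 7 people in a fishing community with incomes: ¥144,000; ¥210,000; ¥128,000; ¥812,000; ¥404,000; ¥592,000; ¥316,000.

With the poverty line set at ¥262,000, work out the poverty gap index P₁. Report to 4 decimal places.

Poor units: ¥128,000, ¥144,000, ¥210,000 (q = 3 of N = 7).
Relative gaps: (262000−128000)/262000 = 0.5115; (262000−144000)/262000 = 0.4504; (262000−210000)/262000 = 0.1985.
Σ = 1.160305. Dividing by the full population N = 7 gives P₁ = 0.1658.

0.1658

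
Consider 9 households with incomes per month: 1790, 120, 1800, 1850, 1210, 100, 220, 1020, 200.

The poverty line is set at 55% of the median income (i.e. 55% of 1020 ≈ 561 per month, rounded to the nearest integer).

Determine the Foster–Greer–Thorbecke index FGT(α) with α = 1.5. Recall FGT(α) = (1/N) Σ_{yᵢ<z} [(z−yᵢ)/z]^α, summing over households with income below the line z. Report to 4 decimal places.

Incomes under z: 100, 120, 200, 220 (q = 4 of N = 9).
Gap ratios (z−y)/z: (561−100)/561 = 0.8217; (561−120)/561 = 0.7861; (561−200)/561 = 0.6435; (561−220)/561 = 0.6078.
Raised to α = 1.5: 0.74492; 0.69697; 0.51620; 0.47390.
Sum = 2.431984; FGT(1.5) = 2.431984 / 9 = 0.2702.

0.2702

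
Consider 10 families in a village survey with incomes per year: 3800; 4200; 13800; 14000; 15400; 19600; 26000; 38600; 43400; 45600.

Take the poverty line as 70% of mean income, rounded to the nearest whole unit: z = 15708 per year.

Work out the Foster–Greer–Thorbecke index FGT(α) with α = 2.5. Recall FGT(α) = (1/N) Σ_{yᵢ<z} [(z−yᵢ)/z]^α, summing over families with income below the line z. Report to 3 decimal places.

0.097

Poor units: 3800, 4200, 13800, 14000, 15400 (q = 5 of N = 10).
Normalized shortfalls: (15708−3800)/15708 = 0.7581; (15708−4200)/15708 = 0.7326; (15708−13800)/15708 = 0.1215; (15708−14000)/15708 = 0.1087; (15708−15400)/15708 = 0.0196.
Raised to α = 2.5: 0.50037; 0.45941; 0.00514; 0.00390; 0.00005.
Sum = 0.968876; FGT(2.5) = 0.968876 / 10 = 0.097.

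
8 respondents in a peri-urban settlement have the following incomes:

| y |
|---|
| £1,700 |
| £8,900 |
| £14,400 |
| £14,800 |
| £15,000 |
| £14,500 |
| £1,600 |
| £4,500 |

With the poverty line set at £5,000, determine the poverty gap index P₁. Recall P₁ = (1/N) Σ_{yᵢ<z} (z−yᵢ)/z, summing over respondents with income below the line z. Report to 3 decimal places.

Below z: £1,600, £1,700, £4,500 (q = 3 of N = 8).
Shortfall ratios: (5000−1600)/5000 = 0.6800; (5000−1700)/5000 = 0.6600; (5000−4500)/5000 = 0.1000.
Sum of shortfalls = 1.440000; P₁ averages over all N: 1.440000 / 8 = 0.180.

0.180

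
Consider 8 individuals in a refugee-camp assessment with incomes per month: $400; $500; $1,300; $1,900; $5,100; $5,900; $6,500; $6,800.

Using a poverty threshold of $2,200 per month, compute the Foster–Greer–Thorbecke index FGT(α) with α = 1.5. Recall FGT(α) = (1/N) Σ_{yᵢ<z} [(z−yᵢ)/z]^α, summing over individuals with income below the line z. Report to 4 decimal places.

0.2164

Incomes under z: $400, $500, $1,300, $1,900 (q = 4 of N = 8).
Relative gaps: (2200−400)/2200 = 0.8182; (2200−500)/2200 = 0.7727; (2200−1300)/2200 = 0.4091; (2200−1900)/2200 = 0.1364.
Raised to α = 1.5: 0.74007; 0.67927; 0.26166; 0.05036.
Sum = 1.731350; FGT(1.5) = 1.731350 / 8 = 0.2164.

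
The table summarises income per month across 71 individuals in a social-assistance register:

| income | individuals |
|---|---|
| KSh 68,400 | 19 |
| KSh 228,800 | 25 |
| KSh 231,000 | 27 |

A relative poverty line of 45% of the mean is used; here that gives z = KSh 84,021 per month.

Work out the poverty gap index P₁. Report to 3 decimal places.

0.050

Below the line: 19×KSh 68,400 (q = 19 of N = 71).
Relative gaps: (84021−68400)/84021 = 0.1859 (×19).
Sum of shortfalls = 3.532438; P₁ averages over all N: 3.532438 / 71 = 0.050.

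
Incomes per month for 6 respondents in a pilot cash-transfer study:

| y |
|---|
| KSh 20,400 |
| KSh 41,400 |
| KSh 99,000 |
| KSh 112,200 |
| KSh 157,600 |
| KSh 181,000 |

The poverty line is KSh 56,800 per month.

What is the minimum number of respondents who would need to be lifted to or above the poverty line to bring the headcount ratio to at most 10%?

2 of the 6 respondents are poor, so H = 2/6 = 0.333.
A headcount ratio of at most 10% allows at most ⌊0.10 × 6⌋ = 0 poor respondents.
So at least 2 − 0 = 2 must be lifted.

2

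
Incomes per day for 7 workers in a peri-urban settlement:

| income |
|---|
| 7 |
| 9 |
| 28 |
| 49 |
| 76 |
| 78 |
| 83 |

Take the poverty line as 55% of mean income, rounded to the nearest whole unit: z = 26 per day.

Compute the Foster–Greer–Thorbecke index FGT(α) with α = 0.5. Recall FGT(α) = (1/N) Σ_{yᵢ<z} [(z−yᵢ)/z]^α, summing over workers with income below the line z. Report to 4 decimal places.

0.2376

Poor units: 7, 9 (q = 2 of N = 7).
Gap ratios (z−y)/z: (26−7)/26 = 0.7308; (26−9)/26 = 0.6538.
Raised to α = 0.5: 0.85485; 0.80861.
Sum = 1.663458; FGT(0.5) = 1.663458 / 7 = 0.2376.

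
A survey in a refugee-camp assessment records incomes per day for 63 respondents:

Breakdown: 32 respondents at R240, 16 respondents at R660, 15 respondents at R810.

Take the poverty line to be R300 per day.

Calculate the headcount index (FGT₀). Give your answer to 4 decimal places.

0.5079

32 of the 63 respondents have income below R300.
H = 32/63 = 0.5079.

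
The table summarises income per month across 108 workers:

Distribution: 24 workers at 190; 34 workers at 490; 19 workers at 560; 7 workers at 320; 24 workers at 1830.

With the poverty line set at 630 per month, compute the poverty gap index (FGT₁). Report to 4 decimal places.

0.2766

Below z: 24×190, 7×320, 34×490, 19×560 (q = 84 of N = 108).
Normalized shortfalls: (630−190)/630 = 0.6984 (×24); (630−320)/630 = 0.4921 (×7); (630−490)/630 = 0.2222 (×34); (630−560)/630 = 0.1111 (×19).
Σ = 29.873016. Dividing by the full population N = 108 gives P₁ = 0.2766.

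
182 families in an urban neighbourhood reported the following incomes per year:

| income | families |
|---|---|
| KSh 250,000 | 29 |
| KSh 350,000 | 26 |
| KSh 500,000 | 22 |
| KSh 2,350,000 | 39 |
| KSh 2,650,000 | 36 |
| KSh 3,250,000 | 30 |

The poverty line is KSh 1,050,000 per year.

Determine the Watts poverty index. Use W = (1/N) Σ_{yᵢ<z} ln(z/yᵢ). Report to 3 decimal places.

Below z: 29×KSh 250,000, 26×KSh 350,000, 22×KSh 500,000 (q = 77 of N = 182).
ln(z/y) terms: ln(1050000/250000) = 1.4351 (×29); ln(1050000/350000) = 1.0986 (×26); ln(1050000/500000) = 0.7419 (×22).
W = 86.503992 / 182 = 0.475.

0.475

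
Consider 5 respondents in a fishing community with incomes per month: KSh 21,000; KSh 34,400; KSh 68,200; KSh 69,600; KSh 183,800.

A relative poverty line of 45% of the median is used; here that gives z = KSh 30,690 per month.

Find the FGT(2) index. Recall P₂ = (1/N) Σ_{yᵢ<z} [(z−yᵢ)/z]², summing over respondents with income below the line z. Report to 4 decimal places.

0.0199

Below z: KSh 21,000 (q = 1 of N = 5).
Gap ratios (z−y)/z: (30690−21000)/30690 = 0.3157.
Squared: 0.0997.
Sum = 0.099691; P₂ = 0.099691 / 5 = 0.0199.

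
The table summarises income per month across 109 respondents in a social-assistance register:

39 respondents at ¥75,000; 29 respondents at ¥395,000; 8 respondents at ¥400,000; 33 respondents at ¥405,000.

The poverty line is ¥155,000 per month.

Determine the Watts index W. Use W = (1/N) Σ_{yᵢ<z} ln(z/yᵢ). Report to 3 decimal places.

0.260

Below z: 39×¥75,000 (q = 39 of N = 109).
Log shortfalls: ln(155000/75000) = 0.7259 (×39).
W = 28.311543 / 109 = 0.260.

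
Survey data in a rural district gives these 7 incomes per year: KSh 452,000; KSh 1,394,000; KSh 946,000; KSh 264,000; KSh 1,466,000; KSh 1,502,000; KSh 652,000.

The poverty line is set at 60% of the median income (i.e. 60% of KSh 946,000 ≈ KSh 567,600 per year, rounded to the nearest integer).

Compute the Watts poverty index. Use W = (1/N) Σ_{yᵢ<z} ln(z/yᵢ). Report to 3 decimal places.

Poor units: KSh 264,000, KSh 452,000 (q = 2 of N = 7).
ln(z/y) terms: ln(567600/264000) = 0.7655; ln(567600/452000) = 0.2277.
W = 0.993203 / 7 = 0.142.

0.142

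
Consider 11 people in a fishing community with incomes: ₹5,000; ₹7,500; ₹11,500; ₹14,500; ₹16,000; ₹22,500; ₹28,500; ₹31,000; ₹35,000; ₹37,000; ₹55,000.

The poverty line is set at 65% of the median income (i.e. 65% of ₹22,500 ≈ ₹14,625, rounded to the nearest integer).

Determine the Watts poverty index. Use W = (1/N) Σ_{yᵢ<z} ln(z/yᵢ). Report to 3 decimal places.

0.181

Below z: ₹5,000, ₹7,500, ₹11,500, ₹14,500 (q = 4 of N = 11).
Log shortfalls: ln(14625/5000) = 1.0733; ln(14625/7500) = 0.6678; ln(14625/11500) = 0.2404; ln(14625/14500) = 0.0086.
W = 1.990093 / 11 = 0.181.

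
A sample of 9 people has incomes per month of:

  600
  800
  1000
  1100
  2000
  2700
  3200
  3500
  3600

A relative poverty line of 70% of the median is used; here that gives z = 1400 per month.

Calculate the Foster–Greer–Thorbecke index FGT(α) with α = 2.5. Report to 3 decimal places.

0.048

Below the line: 600, 800, 1000, 1100 (q = 4 of N = 9).
Relative gaps: (1400−600)/1400 = 0.5714; (1400−800)/1400 = 0.4286; (1400−1000)/1400 = 0.2857; (1400−1100)/1400 = 0.2143.
Raised to α = 2.5: 0.24683; 0.12024; 0.04363; 0.02126.
Sum = 0.431967; FGT(2.5) = 0.431967 / 9 = 0.048.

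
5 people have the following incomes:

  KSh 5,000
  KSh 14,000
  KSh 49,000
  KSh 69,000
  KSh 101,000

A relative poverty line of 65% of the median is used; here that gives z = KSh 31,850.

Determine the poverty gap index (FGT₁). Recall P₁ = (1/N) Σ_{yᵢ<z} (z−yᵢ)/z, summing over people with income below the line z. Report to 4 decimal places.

Poor units: KSh 5,000, KSh 14,000 (q = 2 of N = 5).
Normalized shortfalls: (31850−5000)/31850 = 0.8430; (31850−14000)/31850 = 0.5604.
Σ = 1.403454. Dividing by the full population N = 5 gives P₁ = 0.2807.

0.2807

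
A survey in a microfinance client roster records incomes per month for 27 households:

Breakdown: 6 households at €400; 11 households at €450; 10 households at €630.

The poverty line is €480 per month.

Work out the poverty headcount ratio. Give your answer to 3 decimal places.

17 of the 27 households have income below €480.
H = 17/27 = 0.630.

0.630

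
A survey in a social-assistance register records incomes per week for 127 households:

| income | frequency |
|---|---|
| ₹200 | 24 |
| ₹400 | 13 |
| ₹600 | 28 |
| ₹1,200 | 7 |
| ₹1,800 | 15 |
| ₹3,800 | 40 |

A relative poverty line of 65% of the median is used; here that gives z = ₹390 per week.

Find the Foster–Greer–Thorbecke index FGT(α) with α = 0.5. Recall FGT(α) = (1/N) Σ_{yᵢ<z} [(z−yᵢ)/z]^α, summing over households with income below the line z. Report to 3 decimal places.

Incomes under z: 24×₹200 (q = 24 of N = 127).
Normalized shortfalls: (390−200)/390 = 0.4872 (×24).
Raised to α = 0.5: 0.69798 (×24).
Sum = 16.751579; FGT(0.5) = 16.751579 / 127 = 0.132.

0.132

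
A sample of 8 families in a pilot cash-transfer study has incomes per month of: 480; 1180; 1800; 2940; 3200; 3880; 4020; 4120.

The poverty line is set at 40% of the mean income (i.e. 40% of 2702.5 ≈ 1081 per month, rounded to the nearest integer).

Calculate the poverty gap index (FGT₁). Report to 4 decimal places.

Incomes under z: 480 (q = 1 of N = 8).
Normalized shortfalls: (1081−480)/1081 = 0.5560.
Sum of shortfalls = 0.555967; P₁ averages over all N: 0.555967 / 8 = 0.0695.

0.0695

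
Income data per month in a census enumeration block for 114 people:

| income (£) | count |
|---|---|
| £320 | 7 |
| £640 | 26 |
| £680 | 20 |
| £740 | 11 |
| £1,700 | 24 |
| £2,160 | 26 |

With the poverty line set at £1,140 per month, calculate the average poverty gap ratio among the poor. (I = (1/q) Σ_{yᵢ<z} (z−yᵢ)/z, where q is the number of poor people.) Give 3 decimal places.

Incomes under z: 7×£320, 26×£640, 20×£680, 11×£740 (q = 64 of N = 114).
Relative gaps: 0.7193 (×7), 0.4386 (×26), 0.4035 (×20), 0.3509 (×11); sum = 28.368421.
I averages over the q = 64 poor units only: 28.368421 / 64 = 0.443.

0.443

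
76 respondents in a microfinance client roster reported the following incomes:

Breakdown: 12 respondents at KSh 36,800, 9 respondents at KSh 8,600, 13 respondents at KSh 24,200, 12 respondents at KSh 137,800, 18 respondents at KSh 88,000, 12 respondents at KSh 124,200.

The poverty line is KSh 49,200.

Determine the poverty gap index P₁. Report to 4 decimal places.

Incomes under z: 9×KSh 8,600, 13×KSh 24,200, 12×KSh 36,800 (q = 34 of N = 76).
Shortfall ratios: (49200−8600)/49200 = 0.8252 (×9); (49200−24200)/49200 = 0.5081 (×13); (49200−36800)/49200 = 0.2520 (×12).
Σ = 17.056911. Dividing by the full population N = 76 gives P₁ = 0.2244.

0.2244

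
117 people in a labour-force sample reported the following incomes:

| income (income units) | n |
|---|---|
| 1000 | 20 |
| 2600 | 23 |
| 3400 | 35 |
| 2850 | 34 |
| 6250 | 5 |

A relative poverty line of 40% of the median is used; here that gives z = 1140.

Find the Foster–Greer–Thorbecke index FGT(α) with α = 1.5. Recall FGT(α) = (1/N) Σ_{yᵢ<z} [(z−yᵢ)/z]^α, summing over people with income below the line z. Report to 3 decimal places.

0.007

Below the line: 20×1000 (q = 20 of N = 117).
Shortfall ratios: (1140−1000)/1140 = 0.1228 (×20).
Raised to α = 1.5: 0.04304 (×20).
Sum = 0.860726; FGT(1.5) = 0.860726 / 117 = 0.007.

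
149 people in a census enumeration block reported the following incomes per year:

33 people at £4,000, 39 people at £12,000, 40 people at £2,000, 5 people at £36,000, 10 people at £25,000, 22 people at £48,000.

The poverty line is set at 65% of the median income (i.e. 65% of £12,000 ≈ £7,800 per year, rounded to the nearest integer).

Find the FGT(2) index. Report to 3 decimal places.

Below the line: 40×£2,000, 33×£4,000 (q = 73 of N = 149).
Normalized shortfalls: (7800−2000)/7800 = 0.7436 (×40); (7800−4000)/7800 = 0.4872 (×33).
Squared: 0.5529 (×40); 0.2373 (×33).
Sum = 29.949375; P₂ = 29.949375 / 149 = 0.201.

0.201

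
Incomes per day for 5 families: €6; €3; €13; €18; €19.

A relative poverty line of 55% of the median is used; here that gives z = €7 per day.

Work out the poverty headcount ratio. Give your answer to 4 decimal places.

0.4000

2 of the 5 families have income below €7.
H = 2/5 = 0.4000.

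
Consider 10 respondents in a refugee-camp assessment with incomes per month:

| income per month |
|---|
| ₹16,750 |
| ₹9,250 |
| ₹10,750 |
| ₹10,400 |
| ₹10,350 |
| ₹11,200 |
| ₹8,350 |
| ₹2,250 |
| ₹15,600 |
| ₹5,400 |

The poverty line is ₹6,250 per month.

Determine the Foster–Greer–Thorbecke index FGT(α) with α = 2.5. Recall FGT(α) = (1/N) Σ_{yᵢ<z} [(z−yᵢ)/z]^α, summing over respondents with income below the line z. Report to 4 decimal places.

Below the line: ₹2,250, ₹5,400 (q = 2 of N = 10).
Gap ratios (z−y)/z: (6250−2250)/6250 = 0.6400; (6250−5400)/6250 = 0.1360.
Raised to α = 2.5: 0.32768; 0.00682.
Sum = 0.334501; FGT(2.5) = 0.334501 / 10 = 0.0335.

0.0335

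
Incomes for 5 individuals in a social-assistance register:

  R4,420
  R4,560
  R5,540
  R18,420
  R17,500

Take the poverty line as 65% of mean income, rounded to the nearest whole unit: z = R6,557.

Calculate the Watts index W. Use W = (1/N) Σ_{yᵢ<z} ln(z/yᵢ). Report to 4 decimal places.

Incomes under z: R4,420, R4,560, R5,540 (q = 3 of N = 5).
ln(z/y) terms: ln(6557/4420) = 0.3944; ln(6557/4560) = 0.3632; ln(6557/5540) = 0.1685.
W = 0.926143 / 5 = 0.1852.

0.1852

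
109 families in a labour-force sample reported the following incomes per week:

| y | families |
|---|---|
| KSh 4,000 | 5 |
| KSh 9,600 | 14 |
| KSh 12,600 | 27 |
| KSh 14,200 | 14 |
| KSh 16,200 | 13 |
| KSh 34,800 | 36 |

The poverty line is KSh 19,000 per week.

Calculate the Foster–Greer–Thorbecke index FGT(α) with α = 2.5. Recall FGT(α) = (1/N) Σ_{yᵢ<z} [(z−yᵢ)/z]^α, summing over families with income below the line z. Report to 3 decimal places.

Below the line: 5×KSh 4,000, 14×KSh 9,600, 27×KSh 12,600, 14×KSh 14,200, 13×KSh 16,200 (q = 73 of N = 109).
Shortfall ratios: (19000−4000)/19000 = 0.7895 (×5); (19000−9600)/19000 = 0.4947 (×14); (19000−12600)/19000 = 0.3368 (×27); (19000−14200)/19000 = 0.2526 (×14); (19000−16200)/19000 = 0.1474 (×13).
Raised to α = 2.5: 0.55379 (×5); 0.17216 (×14); 0.06585 (×27); 0.03208 (×14); 0.00834 (×13).
Sum = 7.514680; FGT(2.5) = 7.514680 / 109 = 0.069.

0.069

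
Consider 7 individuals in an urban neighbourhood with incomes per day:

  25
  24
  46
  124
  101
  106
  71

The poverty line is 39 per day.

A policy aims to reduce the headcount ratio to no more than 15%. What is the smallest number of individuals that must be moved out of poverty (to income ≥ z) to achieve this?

2 of the 7 individuals are poor, so H = 2/7 = 0.286.
A headcount ratio of at most 15% allows at most ⌊0.15 × 7⌋ = 1 poor individuals.
So at least 2 − 1 = 1 must be lifted.

1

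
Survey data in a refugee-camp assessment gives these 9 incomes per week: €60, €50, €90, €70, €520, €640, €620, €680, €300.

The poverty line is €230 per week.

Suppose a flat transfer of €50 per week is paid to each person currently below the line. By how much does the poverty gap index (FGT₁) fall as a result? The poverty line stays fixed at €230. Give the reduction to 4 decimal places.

0.0966

Before: below the line — €50, €60, €70, €90; poverty gap index (FGT₁) = 0.314010.
After the €50 transfer: below the line — €100, €110, €120, €140; poverty gap index (FGT₁) = 0.217391.
Reduction = 0.314010 − 0.217391 = 0.0966.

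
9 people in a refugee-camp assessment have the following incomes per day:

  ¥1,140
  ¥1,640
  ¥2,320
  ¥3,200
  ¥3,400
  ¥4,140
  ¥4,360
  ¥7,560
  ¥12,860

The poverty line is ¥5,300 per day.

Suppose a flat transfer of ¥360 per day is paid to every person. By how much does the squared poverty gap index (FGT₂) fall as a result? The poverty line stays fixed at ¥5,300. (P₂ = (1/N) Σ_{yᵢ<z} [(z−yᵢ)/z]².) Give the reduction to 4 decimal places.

Before: below the line — ¥1,140, ¥1,640, ¥2,320, ¥3,200, ¥3,400, ¥4,140, ¥4,360; squared poverty gap index (FGT₂) = 0.197108.
After the ¥360 transfer: below the line — ¥1,500, ¥2,000, ¥2,680, ¥3,560, ¥3,760, ¥4,500, ¥4,720; squared poverty gap index (FGT₂) = 0.152565.
Reduction = 0.197108 − 0.152565 = 0.0445.

0.0445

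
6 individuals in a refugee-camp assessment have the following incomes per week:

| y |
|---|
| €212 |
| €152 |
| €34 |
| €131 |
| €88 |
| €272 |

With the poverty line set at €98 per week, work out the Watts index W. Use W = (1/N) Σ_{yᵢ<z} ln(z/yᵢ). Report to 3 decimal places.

Below the line: €34, €88 (q = 2 of N = 6).
Log gaps: ln(98/34) = 1.0586; ln(98/88) = 0.1076.
W = 1.166238 / 6 = 0.194.

0.194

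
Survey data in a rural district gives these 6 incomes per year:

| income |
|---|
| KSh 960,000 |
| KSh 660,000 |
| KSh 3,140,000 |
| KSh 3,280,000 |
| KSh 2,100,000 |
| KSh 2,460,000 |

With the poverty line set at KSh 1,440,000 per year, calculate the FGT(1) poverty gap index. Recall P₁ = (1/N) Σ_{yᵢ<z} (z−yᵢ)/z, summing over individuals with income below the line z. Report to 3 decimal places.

Below the line: KSh 660,000, KSh 960,000 (q = 2 of N = 6).
Shortfall ratios: (1440000−660000)/1440000 = 0.5417; (1440000−960000)/1440000 = 0.3333.
Σ = 0.875000. Dividing by the full population N = 6 gives P₁ = 0.146.

0.146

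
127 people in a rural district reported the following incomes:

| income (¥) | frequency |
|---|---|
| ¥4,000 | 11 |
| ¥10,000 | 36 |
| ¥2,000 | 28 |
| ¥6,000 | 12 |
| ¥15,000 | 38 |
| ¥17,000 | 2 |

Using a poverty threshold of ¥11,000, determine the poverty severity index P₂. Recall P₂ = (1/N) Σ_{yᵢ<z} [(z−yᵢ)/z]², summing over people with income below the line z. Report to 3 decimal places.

0.205

Below z: 28×¥2,000, 11×¥4,000, 12×¥6,000, 36×¥10,000 (q = 87 of N = 127).
Shortfall ratios: (11000−2000)/11000 = 0.8182 (×28); (11000−4000)/11000 = 0.6364 (×11); (11000−6000)/11000 = 0.4545 (×12); (11000−10000)/11000 = 0.0909 (×36).
Squared: 0.6694 (×28); 0.4050 (×11); 0.2066 (×12); 0.0083 (×36).
Sum = 25.975207; P₂ = 25.975207 / 127 = 0.205.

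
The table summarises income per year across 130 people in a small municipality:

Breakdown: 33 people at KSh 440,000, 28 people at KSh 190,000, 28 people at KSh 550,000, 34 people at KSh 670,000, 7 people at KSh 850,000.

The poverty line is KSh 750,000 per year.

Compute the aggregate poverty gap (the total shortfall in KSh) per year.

Poor units: 28×KSh 190,000, 33×KSh 440,000, 28×KSh 550,000, 34×KSh 670,000 (q = 123 of N = 130).
Individual gaps: 28×(750000−190000) = 15680000; 33×(750000−440000) = 10230000; 28×(750000−550000) = 5600000; 34×(750000−670000) = 2720000.
Aggregate gap = KSh 34,230,000.

KSh 34,230,000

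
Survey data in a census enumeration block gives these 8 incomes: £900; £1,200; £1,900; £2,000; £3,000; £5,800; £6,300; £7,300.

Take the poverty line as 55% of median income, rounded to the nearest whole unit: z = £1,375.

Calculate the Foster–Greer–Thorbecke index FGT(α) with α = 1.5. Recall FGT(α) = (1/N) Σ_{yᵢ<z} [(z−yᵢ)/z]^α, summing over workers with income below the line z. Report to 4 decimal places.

Poor units: £900, £1,200 (q = 2 of N = 8).
Gap ratios (z−y)/z: (1375−900)/1375 = 0.3455; (1375−1200)/1375 = 0.1273.
Raised to α = 1.5: 0.20304; 0.04540.
Sum = 0.248447; FGT(1.5) = 0.248447 / 8 = 0.0311.

0.0311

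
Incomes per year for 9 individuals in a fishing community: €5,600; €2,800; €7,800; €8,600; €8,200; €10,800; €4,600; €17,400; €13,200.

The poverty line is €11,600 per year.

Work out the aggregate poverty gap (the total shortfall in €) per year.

Poor units: €2,800, €4,600, €5,600, €7,800, €8,200, €8,600, €10,800 (q = 7 of N = 9).
Individual gaps: 11600−2800 = 8800; 11600−4600 = 7000; 11600−5600 = 6000; 11600−7800 = 3800; 11600−8200 = 3400; 11600−8600 = 3000; 11600−10800 = 800.
Aggregate gap = €32,800.

€32,800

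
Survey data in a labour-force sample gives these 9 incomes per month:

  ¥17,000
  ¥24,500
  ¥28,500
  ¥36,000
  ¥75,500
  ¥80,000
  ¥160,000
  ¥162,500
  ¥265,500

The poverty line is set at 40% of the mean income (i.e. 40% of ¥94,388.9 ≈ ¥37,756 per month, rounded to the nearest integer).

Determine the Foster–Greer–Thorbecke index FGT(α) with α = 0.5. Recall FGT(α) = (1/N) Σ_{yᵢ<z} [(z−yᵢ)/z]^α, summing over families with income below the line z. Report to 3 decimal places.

0.227

Poor units: ¥17,000, ¥24,500, ¥28,500, ¥36,000 (q = 4 of N = 9).
Gap ratios (z−y)/z: (37756−17000)/37756 = 0.5497; (37756−24500)/37756 = 0.3511; (37756−28500)/37756 = 0.2452; (37756−36000)/37756 = 0.0465.
Raised to α = 0.5: 0.74144; 0.59253; 0.49513; 0.21566.
Sum = 2.044768; FGT(0.5) = 2.044768 / 9 = 0.227.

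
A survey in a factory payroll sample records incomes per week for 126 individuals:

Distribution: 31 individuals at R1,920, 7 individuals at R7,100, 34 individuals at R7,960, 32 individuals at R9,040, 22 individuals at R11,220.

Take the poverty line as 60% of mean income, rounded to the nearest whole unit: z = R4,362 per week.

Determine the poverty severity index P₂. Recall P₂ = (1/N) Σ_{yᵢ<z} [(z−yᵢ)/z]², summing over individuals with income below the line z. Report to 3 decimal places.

Below z: 31×R1,920 (q = 31 of N = 126).
Shortfall ratios: (4362−1920)/4362 = 0.5598 (×31).
Squared: 0.3134 (×31).
Sum = 9.715870; P₂ = 9.715870 / 126 = 0.077.

0.077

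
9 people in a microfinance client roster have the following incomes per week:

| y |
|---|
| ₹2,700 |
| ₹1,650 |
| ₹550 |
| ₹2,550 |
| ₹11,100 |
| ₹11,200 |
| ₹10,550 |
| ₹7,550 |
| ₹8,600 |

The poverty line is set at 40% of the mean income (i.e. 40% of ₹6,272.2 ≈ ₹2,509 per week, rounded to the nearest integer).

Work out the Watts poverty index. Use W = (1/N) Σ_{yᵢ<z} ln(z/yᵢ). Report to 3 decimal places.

0.215

Below the line: ₹550, ₹1,650 (q = 2 of N = 9).
ln(z/y) terms: ln(2509/550) = 1.5177; ln(2509/1650) = 0.4191.
W = 1.936830 / 9 = 0.215.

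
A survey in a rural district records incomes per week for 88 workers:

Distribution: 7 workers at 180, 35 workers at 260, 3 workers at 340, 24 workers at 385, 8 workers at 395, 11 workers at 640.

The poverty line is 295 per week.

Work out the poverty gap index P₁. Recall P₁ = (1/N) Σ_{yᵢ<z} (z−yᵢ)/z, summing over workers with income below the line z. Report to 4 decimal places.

Below the line: 7×180, 35×260 (q = 42 of N = 88).
Gap ratios (z−y)/z: (295−180)/295 = 0.3898 (×7); (295−260)/295 = 0.1186 (×35).
Sum of shortfalls = 6.881356; P₁ averages over all N: 6.881356 / 88 = 0.0782.

0.0782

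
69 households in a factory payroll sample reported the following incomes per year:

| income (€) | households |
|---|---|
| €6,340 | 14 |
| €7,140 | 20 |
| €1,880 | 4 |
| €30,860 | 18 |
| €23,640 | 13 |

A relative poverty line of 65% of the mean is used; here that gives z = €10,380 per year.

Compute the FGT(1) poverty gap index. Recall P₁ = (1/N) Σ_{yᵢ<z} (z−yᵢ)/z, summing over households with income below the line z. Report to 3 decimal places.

0.217

Below z: 4×€1,880, 14×€6,340, 20×€7,140 (q = 38 of N = 69).
Shortfall ratios: (10380−1880)/10380 = 0.8189 (×4); (10380−6340)/10380 = 0.3892 (×14); (10380−7140)/10380 = 0.3121 (×20).
Σ = 14.967245. Dividing by the full population N = 69 gives P₁ = 0.217.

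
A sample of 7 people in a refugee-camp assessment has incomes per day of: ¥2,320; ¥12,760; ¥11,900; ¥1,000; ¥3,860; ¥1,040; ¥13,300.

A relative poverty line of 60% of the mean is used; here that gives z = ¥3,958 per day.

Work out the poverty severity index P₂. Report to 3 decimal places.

Poor units: ¥1,000, ¥1,040, ¥2,320, ¥3,860 (q = 4 of N = 7).
Relative gaps: (3958−1000)/3958 = 0.7473; (3958−1040)/3958 = 0.7372; (3958−2320)/3958 = 0.4138; (3958−3860)/3958 = 0.0248.
Squared: 0.5585; 0.5435; 0.1713; 0.0006.
Sum = 1.273933; P₂ = 1.273933 / 7 = 0.182.

0.182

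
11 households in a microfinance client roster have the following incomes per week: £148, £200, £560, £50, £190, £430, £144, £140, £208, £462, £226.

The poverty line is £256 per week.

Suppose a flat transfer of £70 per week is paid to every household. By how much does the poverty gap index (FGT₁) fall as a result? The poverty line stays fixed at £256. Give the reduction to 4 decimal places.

Before: below the line — £50, £140, £144, £148, £190, £200, £208, £226; poverty gap index (FGT₁) = 0.263494.
After the £70 transfer: below the line — £120, £210, £214, £218; poverty gap index (FGT₁) = 0.093040.
Reduction = 0.263494 − 0.093040 = 0.1705.

0.1705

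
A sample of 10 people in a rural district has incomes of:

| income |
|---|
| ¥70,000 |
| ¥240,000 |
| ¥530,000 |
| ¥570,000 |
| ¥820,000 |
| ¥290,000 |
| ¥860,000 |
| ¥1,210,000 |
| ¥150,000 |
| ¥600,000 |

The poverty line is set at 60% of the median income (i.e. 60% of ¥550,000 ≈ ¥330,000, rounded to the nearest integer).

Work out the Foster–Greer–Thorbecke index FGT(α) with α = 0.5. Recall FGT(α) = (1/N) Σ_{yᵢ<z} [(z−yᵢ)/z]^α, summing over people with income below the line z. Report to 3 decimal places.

0.250

Below z: ¥70,000, ¥150,000, ¥240,000, ¥290,000 (q = 4 of N = 10).
Normalized shortfalls: (330000−70000)/330000 = 0.7879; (330000−150000)/330000 = 0.5455; (330000−240000)/330000 = 0.2727; (330000−290000)/330000 = 0.1212.
Raised to α = 0.5: 0.88763; 0.73855; 0.52223; 0.34816.
Sum = 2.496563; FGT(0.5) = 2.496563 / 10 = 0.250.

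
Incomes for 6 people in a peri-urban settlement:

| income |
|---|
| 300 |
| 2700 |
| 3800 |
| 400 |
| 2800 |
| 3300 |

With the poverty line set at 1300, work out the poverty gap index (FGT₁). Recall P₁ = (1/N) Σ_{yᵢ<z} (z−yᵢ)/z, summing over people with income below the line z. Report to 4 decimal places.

Poor units: 300, 400 (q = 2 of N = 6).
Gap ratios (z−y)/z: (1300−300)/1300 = 0.7692; (1300−400)/1300 = 0.6923.
Σ = 1.461538. Dividing by the full population N = 6 gives P₁ = 0.2436.

0.2436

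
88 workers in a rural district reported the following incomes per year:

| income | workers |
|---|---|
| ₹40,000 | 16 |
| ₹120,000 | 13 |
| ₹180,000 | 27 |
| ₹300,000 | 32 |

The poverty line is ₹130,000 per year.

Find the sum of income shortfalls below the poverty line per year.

₹1,570,000

Below the line: 16×₹40,000, 13×₹120,000 (q = 29 of N = 88).
Individual gaps: 16×(130000−40000) = 1440000; 13×(130000−120000) = 130000.
Aggregate gap = ₹1,570,000.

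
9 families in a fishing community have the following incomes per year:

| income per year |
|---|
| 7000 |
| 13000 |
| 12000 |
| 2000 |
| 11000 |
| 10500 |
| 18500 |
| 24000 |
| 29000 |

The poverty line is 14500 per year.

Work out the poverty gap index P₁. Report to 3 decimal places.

0.241

Poor units: 2000, 7000, 10500, 11000, 12000, 13000 (q = 6 of N = 9).
Gap ratios (z−y)/z: (14500−2000)/14500 = 0.8621; (14500−7000)/14500 = 0.5172; (14500−10500)/14500 = 0.2759; (14500−11000)/14500 = 0.2414; (14500−12000)/14500 = 0.1724; (14500−13000)/14500 = 0.1034.
Sum of shortfalls = 2.172414; P₁ averages over all N: 2.172414 / 9 = 0.241.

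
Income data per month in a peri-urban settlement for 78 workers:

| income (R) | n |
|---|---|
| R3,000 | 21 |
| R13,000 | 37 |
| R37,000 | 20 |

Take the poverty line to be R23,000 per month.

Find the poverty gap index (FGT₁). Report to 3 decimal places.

Below z: 21×R3,000, 37×R13,000 (q = 58 of N = 78).
Shortfall ratios: (23000−3000)/23000 = 0.8696 (×21); (23000−13000)/23000 = 0.4348 (×37).
Sum of shortfalls = 34.347826; P₁ averages over all N: 34.347826 / 78 = 0.440.

0.440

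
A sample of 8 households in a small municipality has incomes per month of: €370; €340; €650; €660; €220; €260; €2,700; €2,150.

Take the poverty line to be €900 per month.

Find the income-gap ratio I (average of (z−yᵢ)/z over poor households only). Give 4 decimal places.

0.5370

Poor units: €220, €260, €340, €370, €650, €660 (q = 6 of N = 8).
Shortfall ratios (z−y)/z: 0.7556, 0.7111, 0.6222, 0.5889, 0.2778, 0.2667; sum = 3.222222.
I averages over the q = 6 poor units only: 3.222222 / 6 = 0.5370.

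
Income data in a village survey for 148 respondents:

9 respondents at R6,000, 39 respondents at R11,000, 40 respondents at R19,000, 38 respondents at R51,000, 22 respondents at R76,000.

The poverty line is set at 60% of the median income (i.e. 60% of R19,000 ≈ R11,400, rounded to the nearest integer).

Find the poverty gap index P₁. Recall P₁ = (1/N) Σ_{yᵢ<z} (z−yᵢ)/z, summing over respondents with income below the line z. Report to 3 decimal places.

0.038

Incomes under z: 9×R6,000, 39×R11,000 (q = 48 of N = 148).
Normalized shortfalls: (11400−6000)/11400 = 0.4737 (×9); (11400−11000)/11400 = 0.0351 (×39).
Σ = 5.631579. Dividing by the full population N = 148 gives P₁ = 0.038.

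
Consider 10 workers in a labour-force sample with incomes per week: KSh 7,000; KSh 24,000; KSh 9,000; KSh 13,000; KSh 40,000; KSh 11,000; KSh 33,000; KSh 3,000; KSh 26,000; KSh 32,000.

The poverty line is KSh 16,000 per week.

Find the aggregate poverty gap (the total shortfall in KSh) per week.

KSh 37,000

Below the line: KSh 3,000, KSh 7,000, KSh 9,000, KSh 11,000, KSh 13,000 (q = 5 of N = 10).
Individual gaps: 16000−3000 = 13000; 16000−7000 = 9000; 16000−9000 = 7000; 16000−11000 = 5000; 16000−13000 = 3000.
Aggregate gap = KSh 37,000.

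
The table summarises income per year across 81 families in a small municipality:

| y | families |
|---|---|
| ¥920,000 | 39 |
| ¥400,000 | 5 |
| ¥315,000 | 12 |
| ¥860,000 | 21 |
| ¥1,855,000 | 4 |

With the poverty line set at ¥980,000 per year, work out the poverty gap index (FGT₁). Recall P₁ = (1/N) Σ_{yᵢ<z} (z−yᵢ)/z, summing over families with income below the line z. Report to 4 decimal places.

Poor units: 12×¥315,000, 5×¥400,000, 21×¥860,000, 39×¥920,000 (q = 77 of N = 81).
Gap ratios (z−y)/z: (980000−315000)/980000 = 0.6786 (×12); (980000−400000)/980000 = 0.5918 (×5); (980000−860000)/980000 = 0.1224 (×21); (980000−920000)/980000 = 0.0612 (×39).
Σ = 16.061224. Dividing by the full population N = 81 gives P₁ = 0.1983.

0.1983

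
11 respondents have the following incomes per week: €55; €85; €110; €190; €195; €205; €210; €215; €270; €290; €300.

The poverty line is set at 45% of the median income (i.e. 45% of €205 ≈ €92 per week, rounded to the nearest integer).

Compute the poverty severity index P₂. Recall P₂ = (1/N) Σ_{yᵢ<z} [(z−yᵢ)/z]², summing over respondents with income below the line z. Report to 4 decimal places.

0.0152

Below z: €55, €85 (q = 2 of N = 11).
Relative gaps: (92−55)/92 = 0.4022; (92−85)/92 = 0.0761.
Squared: 0.1617; 0.0058.
Sum = 0.167533; P₂ = 0.167533 / 11 = 0.0152.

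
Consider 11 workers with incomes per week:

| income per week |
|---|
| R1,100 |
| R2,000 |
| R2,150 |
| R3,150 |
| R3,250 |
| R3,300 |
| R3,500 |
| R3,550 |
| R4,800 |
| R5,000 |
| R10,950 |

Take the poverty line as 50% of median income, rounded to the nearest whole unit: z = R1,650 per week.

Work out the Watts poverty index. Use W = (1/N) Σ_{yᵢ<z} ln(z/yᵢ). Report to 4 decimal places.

0.0369

Below z: R1,100 (q = 1 of N = 11).
ln(z/y) terms: ln(1650/1100) = 0.4055.
W = 0.405465 / 11 = 0.0369.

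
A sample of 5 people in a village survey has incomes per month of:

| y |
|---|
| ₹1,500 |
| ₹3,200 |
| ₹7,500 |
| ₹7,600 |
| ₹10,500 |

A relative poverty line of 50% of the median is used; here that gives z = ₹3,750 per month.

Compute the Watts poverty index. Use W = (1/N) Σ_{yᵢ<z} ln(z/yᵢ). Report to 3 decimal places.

0.215

Incomes under z: ₹1,500, ₹3,200 (q = 2 of N = 5).
ln(z/y) terms: ln(3750/1500) = 0.9163; ln(3750/3200) = 0.1586.
W = 1.074896 / 5 = 0.215.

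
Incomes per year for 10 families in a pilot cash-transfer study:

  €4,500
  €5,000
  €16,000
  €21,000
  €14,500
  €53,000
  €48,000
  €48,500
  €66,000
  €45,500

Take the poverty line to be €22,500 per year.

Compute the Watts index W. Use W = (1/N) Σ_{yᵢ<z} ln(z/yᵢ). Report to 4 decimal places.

0.3963

Below z: €4,500, €5,000, €14,500, €16,000, €21,000 (q = 5 of N = 10).
ln(z/y) terms: ln(22500/4500) = 1.6094; ln(22500/5000) = 1.5041; ln(22500/14500) = 0.4394; ln(22500/16000) = 0.3409; ln(22500/21000) = 0.0690.
W = 3.962801 / 10 = 0.3963.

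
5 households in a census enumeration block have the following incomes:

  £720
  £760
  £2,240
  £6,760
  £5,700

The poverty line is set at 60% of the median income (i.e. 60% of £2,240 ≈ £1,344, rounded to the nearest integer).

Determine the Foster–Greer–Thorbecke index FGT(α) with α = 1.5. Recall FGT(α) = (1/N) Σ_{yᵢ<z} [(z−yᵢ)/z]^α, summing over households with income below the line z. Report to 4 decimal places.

0.1206

Below the line: £720, £760 (q = 2 of N = 5).
Normalized shortfalls: (1344−720)/1344 = 0.4643; (1344−760)/1344 = 0.4345.
Raised to α = 1.5: 0.31636; 0.28643.
Sum = 0.602789; FGT(1.5) = 0.602789 / 5 = 0.1206.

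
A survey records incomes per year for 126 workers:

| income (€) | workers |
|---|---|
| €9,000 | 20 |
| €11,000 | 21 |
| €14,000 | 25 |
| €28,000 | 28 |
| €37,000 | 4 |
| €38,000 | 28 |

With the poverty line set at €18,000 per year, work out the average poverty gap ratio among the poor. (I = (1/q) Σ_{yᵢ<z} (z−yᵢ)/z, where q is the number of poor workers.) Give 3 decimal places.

0.359

Incomes under z: 20×€9,000, 21×€11,000, 25×€14,000 (q = 66 of N = 126).
Relative gaps: 0.5000 (×20), 0.3889 (×21), 0.2222 (×25); sum = 23.722222.
The income-gap ratio divides by q (the poor only): 23.722222 / 66 = 0.359.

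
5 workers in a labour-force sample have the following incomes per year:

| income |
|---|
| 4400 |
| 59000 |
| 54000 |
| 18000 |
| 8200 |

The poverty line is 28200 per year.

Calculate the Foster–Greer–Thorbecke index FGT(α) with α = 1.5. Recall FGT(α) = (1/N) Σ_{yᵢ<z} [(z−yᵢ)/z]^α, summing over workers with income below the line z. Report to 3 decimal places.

0.318

Poor units: 4400, 8200, 18000 (q = 3 of N = 5).
Shortfall ratios: (28200−4400)/28200 = 0.8440; (28200−8200)/28200 = 0.7092; (28200−18000)/28200 = 0.3617.
Raised to α = 1.5: 0.77534; 0.59727; 0.21753.
Sum = 1.590144; FGT(1.5) = 1.590144 / 5 = 0.318.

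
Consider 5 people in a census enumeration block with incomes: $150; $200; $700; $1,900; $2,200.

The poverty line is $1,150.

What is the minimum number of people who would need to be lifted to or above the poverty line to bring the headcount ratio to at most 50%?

1

3 of the 5 people are poor, so H = 3/5 = 0.600.
A headcount ratio of at most 50% allows at most ⌊0.50 × 5⌋ = 2 poor people.
So at least 3 − 2 = 1 must be lifted.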